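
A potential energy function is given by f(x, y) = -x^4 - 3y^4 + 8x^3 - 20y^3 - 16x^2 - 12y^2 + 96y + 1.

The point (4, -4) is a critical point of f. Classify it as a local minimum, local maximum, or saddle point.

local maximum

The mixed partial ∂²f/∂x∂y is 0, so the Hessian at any point is diag(f_xx, f_yy) = diag(4(-3x^2 + 12x - 8), -12(3y^2 + 10y + 2)).
At (4, -4): H = diag(-32, -120).
Both eigenvalues are negative, so H is negative definite: a local maximum.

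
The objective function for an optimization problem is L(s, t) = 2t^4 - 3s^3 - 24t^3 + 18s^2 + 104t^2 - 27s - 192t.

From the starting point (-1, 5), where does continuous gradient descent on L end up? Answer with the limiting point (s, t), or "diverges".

(1, 4)

L is separable, so gradient descent decouples: s follows -∂L/∂s, t follows -∂L/∂t.
∂L/∂s = -9(s - 3)(s - 1); at s=-1 this is -72, so s increases.
∂L/∂t = 8(t - 4)(t - 3)(t - 2); at t=5 this is 48, so t decreases.
s converges to its nearest critical value 1 (a local min of the s-part); t converges to 4. The iterate converges to (1, 4).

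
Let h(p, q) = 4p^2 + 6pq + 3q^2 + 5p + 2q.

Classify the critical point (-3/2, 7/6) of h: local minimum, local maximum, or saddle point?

local minimum

The Hessian of h is constant: H = [[8, 6], [6, 6]].
det(H) = 8·6 − 6² = 12.
det(H) > 0 and tr(H) = 14 > 0, so H is positive definite and the point is a local minimum.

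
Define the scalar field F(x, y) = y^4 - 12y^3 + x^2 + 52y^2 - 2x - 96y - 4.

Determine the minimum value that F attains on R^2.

-69

F(x,y) separates as P(x) + Q(y) − 4, so its minimum is min P + min Q − 4.
P'(x) = 2x - 2 vanishes at x ∈ {1}; Q'(y) = 4(y - 4)(y - 3)(y - 2) vanishes at y ∈ {2, 3, 4}.
Local minima of P (where P''>0): P(1)=-1. Local minima of Q: Q(2)=-64, Q(4)=-64.
So the global minimum of F is P(1) + Q(2) − 4 = -1 − 64 − 4 = -69, attained at (1, 2).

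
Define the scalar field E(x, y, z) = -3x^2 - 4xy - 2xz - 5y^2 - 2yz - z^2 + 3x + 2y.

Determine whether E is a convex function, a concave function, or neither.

concave

E is quadratic, so its Hessian is the constant matrix H = [[-6, -4, -2], [-4, -10, -2], [-2, -2, -2]].
Leading principal minors: -6, 44, -56.
Signs alternate −, +, − ⇒ H ≺ 0 ⇒ concave.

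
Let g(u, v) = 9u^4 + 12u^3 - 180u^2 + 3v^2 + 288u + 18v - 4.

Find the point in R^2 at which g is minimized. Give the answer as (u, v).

(-4, -3)

g(u,v) separates as P(u) + Q(v) − 4, so its minimum is min P + min Q − 4.
P'(u) = 36(u - 2)(u - 1)(u + 4) vanishes at u ∈ {-4, 1, 2}; Q'(v) = 6v + 18 vanishes at v ∈ {-3}.
Local minima of P (where P''>0): P(-4)=-2496, P(2)=96. Local minima of Q: Q(-3)=-27.
So the global minimum of g is P(-4) + Q(-3) − 4 = -2496 − 27 − 4 = -2527, attained at (-4, -3).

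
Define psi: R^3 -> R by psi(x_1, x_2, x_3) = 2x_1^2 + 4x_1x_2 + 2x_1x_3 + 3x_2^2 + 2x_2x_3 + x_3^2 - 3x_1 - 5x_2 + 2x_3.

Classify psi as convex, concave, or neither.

psi is quadratic, so its Hessian is the constant matrix H = [[4, 4, 2], [4, 6, 2], [2, 2, 2]].
Leading principal minors: 4, 8, 8.
All positive ⇒ H ≻ 0 ⇒ convex.

convex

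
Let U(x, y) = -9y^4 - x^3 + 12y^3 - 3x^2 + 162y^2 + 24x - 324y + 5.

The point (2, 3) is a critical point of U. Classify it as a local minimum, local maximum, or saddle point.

local maximum

The mixed partial ∂²U/∂x∂y is 0, so the Hessian at any point is diag(U_xx, U_yy) = diag(-6(x + 1), 36(-3y^2 + 2y + 9)).
At (2, 3): H = diag(-18, -432).
Both eigenvalues are negative, so H is negative definite: a local maximum.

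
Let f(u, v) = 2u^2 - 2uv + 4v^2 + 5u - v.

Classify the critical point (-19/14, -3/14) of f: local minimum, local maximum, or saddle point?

The Hessian of f is constant: H = [[4, -2], [-2, 8]].
det(H) = 4·8 − (-2)² = 28.
det(H) > 0 and tr(H) = 12 > 0, so H is positive definite and the point is a local minimum.

local minimum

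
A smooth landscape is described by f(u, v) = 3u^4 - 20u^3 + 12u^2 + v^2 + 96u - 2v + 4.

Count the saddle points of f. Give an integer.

f separates as a function of u plus a function of v, so ∇f=0 decouples.
∂f/∂u = 12(u - 4)(u - 2)(u + 1) = 0 at u ∈ {-1, 2, 4}; ∂f/∂v = 2(v - 1) = 0 at v ∈ {1}.
The Hessian is diagonal: diag(f_uu, f_vv). Second derivatives: f_uu(-1)=180, f_uu(2)=-72, f_uu(4)=120; f_vv(1)=2.
Saddle points occur where the two diagonal entries have opposite signs: (2, 1). Count: 1.

1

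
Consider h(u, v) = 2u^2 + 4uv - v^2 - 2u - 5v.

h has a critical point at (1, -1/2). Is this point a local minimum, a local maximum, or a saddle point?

saddle point

The Hessian of h is constant: H = [[4, 4], [4, -2]].
det(H) = 4·(-2) − 4² = -24.
Since det(H) < 0, H is indefinite and the critical point is a saddle point.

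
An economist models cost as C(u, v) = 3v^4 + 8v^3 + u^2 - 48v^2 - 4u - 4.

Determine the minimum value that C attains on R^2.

C(u,v) separates as P(u) + Q(v) − 4, so its minimum is min P + min Q − 4.
P'(u) = 2u - 4 vanishes at u ∈ {2}; Q'(v) = 12v(v - 2)(v + 4) vanishes at v ∈ {-4, 0, 2}.
Local minima of P (where P''>0): P(2)=-4. Local minima of Q: Q(-4)=-512, Q(2)=-80.
So the global minimum of C is P(2) + Q(-4) − 4 = -4 − 512 − 4 = -520, attained at (2, -4).

-520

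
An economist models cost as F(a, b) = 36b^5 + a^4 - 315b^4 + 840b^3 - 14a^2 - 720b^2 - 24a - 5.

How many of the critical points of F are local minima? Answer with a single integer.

4

F separates as a function of a plus a function of b, so ∇F=0 decouples.
∂F/∂a = 4(a - 3)(a + 1)(a + 2) = 0 at a ∈ {-2, -1, 3}; ∂F/∂b = 180b(b - 4)(b - 2)(b - 1) = 0 at b ∈ {0, 1, 2, 4}.
The Hessian is diagonal: diag(F_aa, F_bb). Second derivatives: F_aa(-2)=20, F_aa(-1)=-16, F_aa(3)=80; F_bb(0)=-1440, F_bb(1)=540, F_bb(2)=-720, F_bb(4)=4320.
Local minima occur where both diagonal entries positive: (-2, 1), (-2, 4), (3, 1), (3, 4). Count: 4.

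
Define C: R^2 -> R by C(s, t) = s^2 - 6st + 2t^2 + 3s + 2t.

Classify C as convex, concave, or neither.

neither

C is quadratic, so its Hessian is the constant matrix H = [[2, -6], [-6, 4]].
det(H) = -28, tr(H) = 6.
det(H) < 0, so H is indefinite: neither convex nor concave.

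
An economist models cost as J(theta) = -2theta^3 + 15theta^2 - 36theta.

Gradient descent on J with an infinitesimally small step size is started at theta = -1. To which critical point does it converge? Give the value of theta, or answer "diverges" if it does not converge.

2

J'(theta) = -6(theta - 3)(theta - 2), so J'(-1) = -72.
Gradient descent moves in the -J' direction, i.e. theta is increasing.
The nearest critical point in that direction is theta = 2, where J'' = 6 > 0 (a local minimum). The iterate converges there.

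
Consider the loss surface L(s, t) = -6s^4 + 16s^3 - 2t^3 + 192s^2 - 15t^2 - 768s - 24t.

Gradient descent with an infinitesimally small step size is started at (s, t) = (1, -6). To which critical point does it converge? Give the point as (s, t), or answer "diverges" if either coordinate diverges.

(2, -4)

L is separable, so gradient descent decouples: s follows -∂L/∂s, t follows -∂L/∂t.
∂L/∂s = -24(s - 4)(s - 2)(s + 4); at s=1 this is -360, so s increases.
∂L/∂t = -6(t + 1)(t + 4); at t=-6 this is -60, so t increases.
s converges to its nearest critical value 2 (a local min of the s-part); t converges to -4. The iterate converges to (2, -4).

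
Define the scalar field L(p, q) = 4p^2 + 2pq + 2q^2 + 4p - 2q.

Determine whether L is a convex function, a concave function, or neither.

L is quadratic, so its Hessian is the constant matrix H = [[8, 2], [2, 4]].
det(H) = 28, tr(H) = 12.
det(H) > 0 and tr(H) > 0, so H is positive definite everywhere: convex.

convex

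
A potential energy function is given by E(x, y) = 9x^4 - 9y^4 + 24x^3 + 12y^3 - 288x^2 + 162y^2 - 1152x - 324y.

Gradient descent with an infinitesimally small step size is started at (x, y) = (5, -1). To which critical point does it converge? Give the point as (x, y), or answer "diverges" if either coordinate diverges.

E is separable, so gradient descent decouples: x follows -∂E/∂x, y follows -∂E/∂y.
∂E/∂x = 36(x - 4)(x + 2)(x + 4); at x=5 this is 2268, so x decreases.
∂E/∂y = -36(y - 3)(y - 1)(y + 3); at y=-1 this is -576, so y increases.
x converges to its nearest critical value 4 (a local min of the x-part); y converges to 1. The iterate converges to (4, 1).

(4, 1)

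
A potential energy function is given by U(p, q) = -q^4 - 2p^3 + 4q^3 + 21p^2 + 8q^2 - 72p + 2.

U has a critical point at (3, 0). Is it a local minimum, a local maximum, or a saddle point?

local minimum

The mixed partial ∂²U/∂p∂q is 0, so the Hessian at any point is diag(U_pp, U_qq) = diag(6(-2p + 7), 4(-3q^2 + 6q + 4)).
At (3, 0): H = diag(6, 16).
Both eigenvalues are positive, so H is positive definite: a local minimum.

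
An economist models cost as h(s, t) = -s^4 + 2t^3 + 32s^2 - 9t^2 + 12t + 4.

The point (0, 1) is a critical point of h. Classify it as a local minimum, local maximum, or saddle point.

saddle point

The mixed partial ∂²h/∂s∂t is 0, so the Hessian at any point is diag(h_ss, h_tt) = diag(4(-3s^2 + 16), 6(2t - 3)).
At (0, 1): H = diag(64, -6).
The eigenvalues have opposite signs, so H is indefinite: a saddle point.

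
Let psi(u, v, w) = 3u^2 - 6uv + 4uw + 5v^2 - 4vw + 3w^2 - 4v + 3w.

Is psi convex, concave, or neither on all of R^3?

psi is quadratic, so its Hessian is the constant matrix H = [[6, -6, 4], [-6, 10, -4], [4, -4, 6]].
Leading principal minors: 6, 24, 80.
All positive ⇒ H ≻ 0 ⇒ convex.

convex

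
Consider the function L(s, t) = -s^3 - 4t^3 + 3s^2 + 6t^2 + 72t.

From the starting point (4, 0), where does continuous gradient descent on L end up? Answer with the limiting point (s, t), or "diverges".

L is separable, so gradient descent decouples: s follows -∂L/∂s, t follows -∂L/∂t.
∂L/∂s = -3s(s - 2); at s=4 this is -24, so s increases.
∂L/∂t = -12(t - 3)(t + 2); at t=0 this is 72, so t decreases.
The s-coordinate has no critical point in that direction and runs off to infinity.

diverges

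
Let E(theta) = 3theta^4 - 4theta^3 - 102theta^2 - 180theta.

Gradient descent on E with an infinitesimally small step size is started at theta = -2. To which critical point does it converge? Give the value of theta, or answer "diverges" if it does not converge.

-3

E'(theta) = 12(theta - 5)(theta + 1)(theta + 3), so E'(-2) = 84.
Gradient descent moves in the -E' direction, i.e. theta is decreasing.
The nearest critical point in that direction is theta = -3, where E'' = 192 > 0 (a local minimum). The iterate converges there.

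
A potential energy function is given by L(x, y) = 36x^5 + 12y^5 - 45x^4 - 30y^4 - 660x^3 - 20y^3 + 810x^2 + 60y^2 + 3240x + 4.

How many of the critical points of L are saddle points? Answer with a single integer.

L separates as a function of x plus a function of y, so ∇L=0 decouples.
∂L/∂x = 180(x - 3)(x - 2)(x + 1)(x + 3) = 0 at x ∈ {-3, -1, 2, 3}; ∂L/∂y = 60y(y - 2)(y - 1)(y + 1) = 0 at y ∈ {-1, 0, 1, 2}.
The Hessian is diagonal: diag(L_xx, L_yy). Second derivatives: L_xx(-3)=-10800, L_xx(-1)=4320, L_xx(2)=-2700, L_xx(3)=4320; L_yy(-1)=-360, L_yy(0)=120, L_yy(1)=-120, L_yy(2)=360.
Saddle points occur where the two diagonal entries have opposite signs: (-3, 0), (-3, 2), (-1, -1), (-1, 1), (2, 0), (2, 2), (3, -1), (3, 1). Count: 8.

8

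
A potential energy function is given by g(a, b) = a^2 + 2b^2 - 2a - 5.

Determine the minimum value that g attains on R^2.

g(a,b) separates as P(a) + Q(b) − 5, so its minimum is min P + min Q − 5.
P'(a) = 2a - 2 vanishes at a ∈ {1}; Q'(b) = 4b vanishes at b ∈ {0}.
Local minima of P (where P''>0): P(1)=-1. Local minima of Q: Q(0)=0.
So the global minimum of g is P(1) + Q(0) − 5 = -1 + 0 − 5 = -6, attained at (1, 0).

-6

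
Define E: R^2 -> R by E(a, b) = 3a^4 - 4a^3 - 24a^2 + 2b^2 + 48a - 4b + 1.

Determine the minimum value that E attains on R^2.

E(a,b) separates as P(a) + Q(b) + 1, so its minimum is min P + min Q + 1.
P'(a) = 12(a - 2)(a - 1)(a + 2) vanishes at a ∈ {-2, 1, 2}; Q'(b) = 4b - 4 vanishes at b ∈ {1}.
Local minima of P (where P''>0): P(-2)=-112, P(2)=16. Local minima of Q: Q(1)=-2.
So the global minimum of E is P(-2) + Q(1) + 1 = -112 − 2 + 1 = -113, attained at (-2, 1).

-113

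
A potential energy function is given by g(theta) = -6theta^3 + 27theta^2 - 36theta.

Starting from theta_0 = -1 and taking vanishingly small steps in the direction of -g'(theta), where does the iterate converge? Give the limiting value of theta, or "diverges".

g'(theta) = -18(theta - 2)(theta - 1), so g'(-1) = -108.
Gradient descent moves in the -g' direction, i.e. theta is increasing.
The nearest critical point in that direction is theta = 1, where g'' = 18 > 0 (a local minimum). The iterate converges there.

1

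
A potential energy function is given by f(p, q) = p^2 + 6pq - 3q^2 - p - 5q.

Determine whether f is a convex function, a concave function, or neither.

neither

f is quadratic, so its Hessian is the constant matrix H = [[2, 6], [6, -6]].
det(H) = -48, tr(H) = -4.
det(H) < 0, so H is indefinite: neither convex nor concave.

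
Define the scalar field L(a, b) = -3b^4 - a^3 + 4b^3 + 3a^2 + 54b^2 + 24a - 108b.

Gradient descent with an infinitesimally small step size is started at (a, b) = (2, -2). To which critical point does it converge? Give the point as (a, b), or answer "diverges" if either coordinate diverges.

L is separable, so gradient descent decouples: a follows -∂L/∂a, b follows -∂L/∂b.
∂L/∂a = -3(a - 4)(a + 2); at a=2 this is 24, so a decreases.
∂L/∂b = -12(b - 3)(b - 1)(b + 3); at b=-2 this is -180, so b increases.
a converges to its nearest critical value -2 (a local min of the a-part); b converges to 1. The iterate converges to (-2, 1).

(-2, 1)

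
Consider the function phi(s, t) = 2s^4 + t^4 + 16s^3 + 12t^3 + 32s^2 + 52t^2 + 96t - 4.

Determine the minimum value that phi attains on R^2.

phi(s,t) separates as P(s) + Q(t) − 4, so its minimum is min P + min Q − 4.
P'(s) = 8s(s + 2)(s + 4) vanishes at s ∈ {-4, -2, 0}; Q'(t) = 4(t + 2)(t + 3)(t + 4) vanishes at t ∈ {-4, -3, -2}.
Local minima of P (where P''>0): P(-4)=0, P(0)=0. Local minima of Q: Q(-4)=-64, Q(-2)=-64.
So the global minimum of phi is P(-4) + Q(-4) − 4 = 0 − 64 − 4 = -68, attained at (-4, -4).

-68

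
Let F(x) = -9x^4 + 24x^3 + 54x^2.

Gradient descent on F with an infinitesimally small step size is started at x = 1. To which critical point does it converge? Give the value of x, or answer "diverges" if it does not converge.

F'(x) = -36x(x - 3)(x + 1), so F'(1) = 144.
Gradient descent moves in the -F' direction, i.e. x is decreasing.
The nearest critical point in that direction is x = 0, where F'' = 108 > 0 (a local minimum). The iterate converges there.

0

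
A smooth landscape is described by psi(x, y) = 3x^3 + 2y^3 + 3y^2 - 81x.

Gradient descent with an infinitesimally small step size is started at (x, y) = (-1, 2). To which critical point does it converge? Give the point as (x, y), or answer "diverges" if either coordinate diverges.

psi is separable, so gradient descent decouples: x follows -∂psi/∂x, y follows -∂psi/∂y.
∂psi/∂x = 9(x - 3)(x + 3); at x=-1 this is -72, so x increases.
∂psi/∂y = 6y(y + 1); at y=2 this is 36, so y decreases.
x converges to its nearest critical value 3 (a local min of the x-part); y converges to 0. The iterate converges to (3, 0).

(3, 0)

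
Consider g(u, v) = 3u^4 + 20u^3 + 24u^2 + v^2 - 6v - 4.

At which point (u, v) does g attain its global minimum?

(-4, 3)

g(u,v) separates as P(u) + Q(v) − 4, so its minimum is min P + min Q − 4.
P'(u) = 12u(u + 1)(u + 4) vanishes at u ∈ {-4, -1, 0}; Q'(v) = 2v - 6 vanishes at v ∈ {3}.
Local minima of P (where P''>0): P(-4)=-128, P(0)=0. Local minima of Q: Q(3)=-9.
So the global minimum of g is P(-4) + Q(3) − 4 = -128 − 9 − 4 = -141, attained at (-4, 3).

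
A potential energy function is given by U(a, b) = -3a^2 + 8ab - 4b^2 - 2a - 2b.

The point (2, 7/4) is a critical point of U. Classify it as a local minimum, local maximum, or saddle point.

saddle point

The Hessian of U is constant: H = [[-6, 8], [8, -8]].
det(H) = (-6)·(-8) − 8² = -16.
Since det(H) < 0, H is indefinite and the critical point is a saddle point.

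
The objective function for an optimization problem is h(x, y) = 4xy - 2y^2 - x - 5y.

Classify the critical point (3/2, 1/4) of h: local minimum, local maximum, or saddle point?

saddle point

The Hessian of h is constant: H = [[0, 4], [4, -4]].
det(H) = 0·(-4) − 4² = -16.
Since det(H) < 0, H is indefinite and the critical point is a saddle point.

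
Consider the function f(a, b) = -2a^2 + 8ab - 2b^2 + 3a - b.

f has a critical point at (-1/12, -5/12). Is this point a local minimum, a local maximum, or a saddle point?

saddle point

The Hessian of f is constant: H = [[-4, 8], [8, -4]].
det(H) = (-4)·(-4) − 8² = -48.
Since det(H) < 0, H is indefinite and the critical point is a saddle point.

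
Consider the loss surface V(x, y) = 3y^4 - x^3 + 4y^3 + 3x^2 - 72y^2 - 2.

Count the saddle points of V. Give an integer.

V separates as a function of x plus a function of y, so ∇V=0 decouples.
∂V/∂x = -3x(x - 2) = 0 at x ∈ {0, 2}; ∂V/∂y = 12y(y - 3)(y + 4) = 0 at y ∈ {-4, 0, 3}.
The Hessian is diagonal: diag(V_xx, V_yy). Second derivatives: V_xx(0)=6, V_xx(2)=-6; V_yy(-4)=336, V_yy(0)=-144, V_yy(3)=252.
Saddle points occur where the two diagonal entries have opposite signs: (0, 0), (2, -4), (2, 3). Count: 3.

3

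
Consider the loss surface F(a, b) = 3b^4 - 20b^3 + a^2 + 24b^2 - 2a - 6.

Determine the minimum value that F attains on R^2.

F(a,b) separates as P(a) + Q(b) − 6, so its minimum is min P + min Q − 6.
P'(a) = 2a - 2 vanishes at a ∈ {1}; Q'(b) = 12b(b - 4)(b - 1) vanishes at b ∈ {0, 1, 4}.
Local minima of P (where P''>0): P(1)=-1. Local minima of Q: Q(0)=0, Q(4)=-128.
So the global minimum of F is P(1) + Q(4) − 6 = -1 − 128 − 6 = -135, attained at (1, 4).

-135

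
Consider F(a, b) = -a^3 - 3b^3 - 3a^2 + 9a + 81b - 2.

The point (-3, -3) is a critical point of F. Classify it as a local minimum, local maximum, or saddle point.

The mixed partial ∂²F/∂a∂b is 0, so the Hessian at any point is diag(F_aa, F_bb) = diag(-6(a + 1), -18b).
At (-3, -3): H = diag(12, 54).
Both eigenvalues are positive, so H is positive definite: a local minimum.

local minimum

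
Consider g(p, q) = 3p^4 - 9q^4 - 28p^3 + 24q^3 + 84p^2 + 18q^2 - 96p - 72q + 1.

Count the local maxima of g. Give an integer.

2

g separates as a function of p plus a function of q, so ∇g=0 decouples.
∂g/∂p = 12(p - 4)(p - 2)(p - 1) = 0 at p ∈ {1, 2, 4}; ∂g/∂q = -36(q - 2)(q - 1)(q + 1) = 0 at q ∈ {-1, 1, 2}.
The Hessian is diagonal: diag(g_pp, g_qq). Second derivatives: g_pp(1)=36, g_pp(2)=-24, g_pp(4)=72; g_qq(-1)=-216, g_qq(1)=72, g_qq(2)=-108.
Local maxima occur where both diagonal entries negative: (2, -1), (2, 2). Count: 2.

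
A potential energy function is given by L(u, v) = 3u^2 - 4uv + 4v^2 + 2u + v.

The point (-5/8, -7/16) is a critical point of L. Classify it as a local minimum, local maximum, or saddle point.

local minimum

The Hessian of L is constant: H = [[6, -4], [-4, 8]].
det(H) = 6·8 − (-4)² = 32.
det(H) > 0 and tr(H) = 14 > 0, so H is positive definite and the point is a local minimum.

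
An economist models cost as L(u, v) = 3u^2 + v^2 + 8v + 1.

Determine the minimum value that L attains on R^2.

L(u,v) separates as P(u) + Q(v) + 1, so its minimum is min P + min Q + 1.
P'(u) = 6u vanishes at u ∈ {0}; Q'(v) = 2v + 8 vanishes at v ∈ {-4}.
Local minima of P (where P''>0): P(0)=0. Local minima of Q: Q(-4)=-16.
So the global minimum of L is P(0) + Q(-4) + 1 = 0 − 16 + 1 = -15, attained at (0, -4).

-15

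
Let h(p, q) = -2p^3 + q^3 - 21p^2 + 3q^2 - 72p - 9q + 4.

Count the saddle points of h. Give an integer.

h separates as a function of p plus a function of q, so ∇h=0 decouples.
∂h/∂p = -6(p + 3)(p + 4) = 0 at p ∈ {-4, -3}; ∂h/∂q = 3(q - 1)(q + 3) = 0 at q ∈ {-3, 1}.
The Hessian is diagonal: diag(h_pp, h_qq). Second derivatives: h_pp(-4)=6, h_pp(-3)=-6; h_qq(-3)=-12, h_qq(1)=12.
Saddle points occur where the two diagonal entries have opposite signs: (-4, -3), (-3, 1). Count: 2.

2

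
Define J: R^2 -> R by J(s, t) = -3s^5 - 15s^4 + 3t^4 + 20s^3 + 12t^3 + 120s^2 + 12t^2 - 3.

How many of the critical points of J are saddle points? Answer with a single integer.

6

J separates as a function of s plus a function of t, so ∇J=0 decouples.
∂J/∂s = -15s(s - 2)(s + 2)(s + 4) = 0 at s ∈ {-4, -2, 0, 2}; ∂J/∂t = 12t(t + 1)(t + 2) = 0 at t ∈ {-2, -1, 0}.
The Hessian is diagonal: diag(J_ss, J_tt). Second derivatives: J_ss(-4)=720, J_ss(-2)=-240, J_ss(0)=240, J_ss(2)=-720; J_tt(-2)=24, J_tt(-1)=-12, J_tt(0)=24.
Saddle points occur where the two diagonal entries have opposite signs: (-4, -1), (-2, -2), (-2, 0), (0, -1), (2, -2), (2, 0). Count: 6.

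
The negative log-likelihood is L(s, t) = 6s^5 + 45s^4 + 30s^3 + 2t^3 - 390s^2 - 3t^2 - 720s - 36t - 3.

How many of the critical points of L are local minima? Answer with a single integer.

L separates as a function of s plus a function of t, so ∇L=0 decouples.
∂L/∂s = 30(s - 2)(s + 1)(s + 3)(s + 4) = 0 at s ∈ {-4, -3, -1, 2}; ∂L/∂t = 6(t - 3)(t + 2) = 0 at t ∈ {-2, 3}.
The Hessian is diagonal: diag(L_ss, L_tt). Second derivatives: L_ss(-4)=-540, L_ss(-3)=300, L_ss(-1)=-540, L_ss(2)=2700; L_tt(-2)=-30, L_tt(3)=30.
Local minima occur where both diagonal entries positive: (-3, 3), (2, 3). Count: 2.

2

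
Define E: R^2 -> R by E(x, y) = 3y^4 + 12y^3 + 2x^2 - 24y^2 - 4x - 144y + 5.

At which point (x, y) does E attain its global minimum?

E(x,y) separates as P(x) + Q(y) + 5, so its minimum is min P + min Q + 5.
P'(x) = 4x - 4 vanishes at x ∈ {1}; Q'(y) = 12(y - 2)(y + 2)(y + 3) vanishes at y ∈ {-3, -2, 2}.
Local minima of P (where P''>0): P(1)=-2. Local minima of Q: Q(-3)=135, Q(2)=-240.
So the global minimum of E is P(1) + Q(2) + 5 = -2 − 240 + 5 = -237, attained at (1, 2).

(1, 2)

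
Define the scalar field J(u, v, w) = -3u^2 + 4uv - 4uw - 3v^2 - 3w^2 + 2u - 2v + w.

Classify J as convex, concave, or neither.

concave

J is quadratic, so its Hessian is the constant matrix H = [[-6, 4, -4], [4, -6, 0], [-4, 0, -6]].
Leading principal minors: -6, 20, -24.
Signs alternate −, +, − ⇒ H ≺ 0 ⇒ concave.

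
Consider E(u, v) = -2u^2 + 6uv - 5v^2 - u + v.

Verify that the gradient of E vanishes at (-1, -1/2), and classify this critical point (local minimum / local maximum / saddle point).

local maximum

∇E = (-4u + 6v - 1, 6u - 10v + 1); substituting (-1, -1/2) gives ∇E = (0, 0), so (-1, -1/2) is indeed a critical point.
The Hessian of E is constant: H = [[-4, 6], [6, -10]].
det(H) = (-4)·(-10) − 6² = 4.
det(H) > 0 and tr(H) = -14 < 0, so H is negative definite and the point is a local maximum.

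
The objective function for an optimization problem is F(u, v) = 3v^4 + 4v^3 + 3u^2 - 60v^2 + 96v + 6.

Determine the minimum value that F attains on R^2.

F(u,v) separates as P(u) + Q(v) + 6, so its minimum is min P + min Q + 6.
P'(u) = 6u vanishes at u ∈ {0}; Q'(v) = 12(v - 2)(v - 1)(v + 4) vanishes at v ∈ {-4, 1, 2}.
Local minima of P (where P''>0): P(0)=0. Local minima of Q: Q(-4)=-832, Q(2)=32.
So the global minimum of F is P(0) + Q(-4) + 6 = 0 − 832 + 6 = -826, attained at (0, -4).

-826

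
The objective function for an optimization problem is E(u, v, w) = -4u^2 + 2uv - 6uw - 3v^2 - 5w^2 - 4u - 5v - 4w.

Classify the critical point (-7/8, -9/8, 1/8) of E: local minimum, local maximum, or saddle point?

The Hessian is constant: H = [[-8, 2, -6], [2, -6, 0], [-6, 0, -10]].
Leading principal minors: Δ₁ = -8, Δ₂ = 44, Δ₃ = -224.
The minors alternate sign starting negative (−, +, −), so H is negative definite: a local maximum.

local maximum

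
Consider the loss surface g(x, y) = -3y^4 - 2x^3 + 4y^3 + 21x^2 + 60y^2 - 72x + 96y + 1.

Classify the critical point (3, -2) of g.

saddle point

The mixed partial ∂²g/∂x∂y is 0, so the Hessian at any point is diag(g_xx, g_yy) = diag(6(-2x + 7), 12(-3y^2 + 2y + 10)).
At (3, -2): H = diag(6, -72).
The eigenvalues have opposite signs, so H is indefinite: a saddle point.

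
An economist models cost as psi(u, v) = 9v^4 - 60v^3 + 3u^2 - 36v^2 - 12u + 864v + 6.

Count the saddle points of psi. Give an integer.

psi separates as a function of u plus a function of v, so ∇psi=0 decouples.
∂psi/∂u = 6(u - 2) = 0 at u ∈ {2}; ∂psi/∂v = 36(v - 4)(v - 3)(v + 2) = 0 at v ∈ {-2, 3, 4}.
The Hessian is diagonal: diag(psi_uu, psi_vv). Second derivatives: psi_uu(2)=6; psi_vv(-2)=1080, psi_vv(3)=-180, psi_vv(4)=216.
Saddle points occur where the two diagonal entries have opposite signs: (2, 3). Count: 1.

1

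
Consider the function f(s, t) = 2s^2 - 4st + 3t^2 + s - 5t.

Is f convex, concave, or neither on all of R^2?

f is quadratic, so its Hessian is the constant matrix H = [[4, -4], [-4, 6]].
det(H) = 8, tr(H) = 10.
det(H) > 0 and tr(H) > 0, so H is positive definite everywhere: convex.

convex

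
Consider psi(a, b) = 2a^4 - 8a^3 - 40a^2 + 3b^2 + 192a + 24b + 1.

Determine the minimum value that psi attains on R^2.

-605

psi(a,b) separates as P(a) + Q(b) + 1, so its minimum is min P + min Q + 1.
P'(a) = 8(a - 4)(a - 2)(a + 3) vanishes at a ∈ {-3, 2, 4}; Q'(b) = 6b + 24 vanishes at b ∈ {-4}.
Local minima of P (where P''>0): P(-3)=-558, P(4)=128. Local minima of Q: Q(-4)=-48.
So the global minimum of psi is P(-3) + Q(-4) + 1 = -558 − 48 + 1 = -605, attained at (-3, -4).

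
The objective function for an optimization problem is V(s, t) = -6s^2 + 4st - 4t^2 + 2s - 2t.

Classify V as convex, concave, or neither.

V is quadratic, so its Hessian is the constant matrix H = [[-12, 4], [4, -8]].
det(H) = 80, tr(H) = -20.
det(H) > 0 and tr(H) < 0, so H is negative definite everywhere: concave.

concave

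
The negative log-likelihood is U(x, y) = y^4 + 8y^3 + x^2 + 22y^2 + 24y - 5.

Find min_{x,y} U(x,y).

U(x,y) separates as P(x) + Q(y) − 5, so its minimum is min P + min Q − 5.
P'(x) = 2x vanishes at x ∈ {0}; Q'(y) = 4(y + 1)(y + 2)(y + 3) vanishes at y ∈ {-3, -2, -1}.
Local minima of P (where P''>0): P(0)=0. Local minima of Q: Q(-3)=-9, Q(-1)=-9.
So the global minimum of U is P(0) + Q(-3) − 5 = 0 − 9 − 5 = -14, attained at (0, -3).

-14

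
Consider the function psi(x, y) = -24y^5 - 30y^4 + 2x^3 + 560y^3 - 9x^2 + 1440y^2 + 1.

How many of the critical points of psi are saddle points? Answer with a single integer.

psi separates as a function of x plus a function of y, so ∇psi=0 decouples.
∂psi/∂x = 6x(x - 3) = 0 at x ∈ {0, 3}; ∂psi/∂y = -120y(y - 4)(y + 2)(y + 3) = 0 at y ∈ {-3, -2, 0, 4}.
The Hessian is diagonal: diag(psi_xx, psi_yy). Second derivatives: psi_xx(0)=-18, psi_xx(3)=18; psi_yy(-3)=2520, psi_yy(-2)=-1440, psi_yy(0)=2880, psi_yy(4)=-20160.
Saddle points occur where the two diagonal entries have opposite signs: (0, -3), (0, 0), (3, -2), (3, 4). Count: 4.

4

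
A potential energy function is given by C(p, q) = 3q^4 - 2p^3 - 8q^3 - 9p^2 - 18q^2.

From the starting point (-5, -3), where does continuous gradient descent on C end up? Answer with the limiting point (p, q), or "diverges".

(-3, -1)

C is separable, so gradient descent decouples: p follows -∂C/∂p, q follows -∂C/∂q.
∂C/∂p = -6p(p + 3); at p=-5 this is -60, so p increases.
∂C/∂q = 12q(q - 3)(q + 1); at q=-3 this is -432, so q increases.
p converges to its nearest critical value -3 (a local min of the p-part); q converges to -1. The iterate converges to (-3, -1).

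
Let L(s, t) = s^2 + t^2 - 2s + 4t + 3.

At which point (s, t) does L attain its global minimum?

L(s,t) separates as P(s) + Q(t) + 3, so its minimum is min P + min Q + 3.
P'(s) = 2s - 2 vanishes at s ∈ {1}; Q'(t) = 2(t + 2) vanishes at t ∈ {-2}.
Local minima of P (where P''>0): P(1)=-1. Local minima of Q: Q(-2)=-4.
So the global minimum of L is P(1) + Q(-2) + 3 = -1 − 4 + 3 = -2, attained at (1, -2).

(1, -2)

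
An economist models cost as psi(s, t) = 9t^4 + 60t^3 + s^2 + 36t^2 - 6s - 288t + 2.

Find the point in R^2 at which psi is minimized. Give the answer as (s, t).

(3, 1)

psi(s,t) separates as P(s) + Q(t) + 2, so its minimum is min P + min Q + 2.
P'(s) = 2s - 6 vanishes at s ∈ {3}; Q'(t) = 36(t - 1)(t + 2)(t + 4) vanishes at t ∈ {-4, -2, 1}.
Local minima of P (where P''>0): P(3)=-9. Local minima of Q: Q(-4)=192, Q(1)=-183.
So the global minimum of psi is P(3) + Q(1) + 2 = -9 − 183 + 2 = -190, attained at (3, 1).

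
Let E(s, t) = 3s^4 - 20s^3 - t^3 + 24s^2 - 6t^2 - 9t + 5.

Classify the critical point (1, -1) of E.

local maximum

The mixed partial ∂²E/∂s∂t is 0, so the Hessian at any point is diag(E_ss, E_tt) = diag(12(3s^2 - 10s + 4), -6(t + 2)).
At (1, -1): H = diag(-36, -6).
Both eigenvalues are negative, so H is negative definite: a local maximum.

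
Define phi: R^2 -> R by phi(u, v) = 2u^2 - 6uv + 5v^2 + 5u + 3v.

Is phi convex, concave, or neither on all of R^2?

convex

phi is quadratic, so its Hessian is the constant matrix H = [[4, -6], [-6, 10]].
det(H) = 4, tr(H) = 14.
det(H) > 0 and tr(H) > 0, so H is positive definite everywhere: convex.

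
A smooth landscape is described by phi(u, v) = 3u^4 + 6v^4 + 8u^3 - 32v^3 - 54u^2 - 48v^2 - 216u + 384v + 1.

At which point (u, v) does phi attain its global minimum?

(3, -2)

phi(u,v) separates as P(u) + Q(v) + 1, so its minimum is min P + min Q + 1.
P'(u) = 12(u - 3)(u + 2)(u + 3) vanishes at u ∈ {-3, -2, 3}; Q'(v) = 24(v - 4)(v - 2)(v + 2) vanishes at v ∈ {-2, 2, 4}.
Local minima of P (where P''>0): P(-3)=189, P(3)=-675. Local minima of Q: Q(-2)=-608, Q(4)=256.
So the global minimum of phi is P(3) + Q(-2) + 1 = -675 − 608 + 1 = -1282, attained at (3, -2).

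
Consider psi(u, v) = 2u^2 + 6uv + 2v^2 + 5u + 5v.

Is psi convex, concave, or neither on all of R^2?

neither

psi is quadratic, so its Hessian is the constant matrix H = [[4, 6], [6, 4]].
det(H) = -20, tr(H) = 8.
det(H) < 0, so H is indefinite: neither convex nor concave.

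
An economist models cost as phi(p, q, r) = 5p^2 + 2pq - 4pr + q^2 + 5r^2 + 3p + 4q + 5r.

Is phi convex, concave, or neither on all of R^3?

phi is quadratic, so its Hessian is the constant matrix H = [[10, 2, -4], [2, 2, 0], [-4, 0, 10]].
Leading principal minors: 10, 16, 128.
All positive ⇒ H ≻ 0 ⇒ convex.

convex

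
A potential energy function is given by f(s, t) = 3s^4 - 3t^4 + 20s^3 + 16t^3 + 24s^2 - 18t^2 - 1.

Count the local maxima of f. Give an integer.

2

f separates as a function of s plus a function of t, so ∇f=0 decouples.
∂f/∂s = 12s(s + 1)(s + 4) = 0 at s ∈ {-4, -1, 0}; ∂f/∂t = -12t(t - 3)(t - 1) = 0 at t ∈ {0, 1, 3}.
The Hessian is diagonal: diag(f_ss, f_tt). Second derivatives: f_ss(-4)=144, f_ss(-1)=-36, f_ss(0)=48; f_tt(0)=-36, f_tt(1)=24, f_tt(3)=-72.
Local maxima occur where both diagonal entries negative: (-1, 0), (-1, 3). Count: 2.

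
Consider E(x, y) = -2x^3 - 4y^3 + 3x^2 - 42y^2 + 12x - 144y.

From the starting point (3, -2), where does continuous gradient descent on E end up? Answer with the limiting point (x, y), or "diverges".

diverges

E is separable, so gradient descent decouples: x follows -∂E/∂x, y follows -∂E/∂y.
∂E/∂x = -6(x - 2)(x + 1); at x=3 this is -24, so x increases.
∂E/∂y = -12(y + 3)(y + 4); at y=-2 this is -24, so y increases.
The x-coordinate has no critical point in that direction and runs off to infinity.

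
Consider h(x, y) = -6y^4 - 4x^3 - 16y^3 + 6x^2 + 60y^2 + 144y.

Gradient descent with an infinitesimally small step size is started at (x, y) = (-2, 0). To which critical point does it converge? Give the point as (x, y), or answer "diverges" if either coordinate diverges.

(0, -1)

h is separable, so gradient descent decouples: x follows -∂h/∂x, y follows -∂h/∂y.
∂h/∂x = -12x(x - 1); at x=-2 this is -72, so x increases.
∂h/∂y = -24(y - 2)(y + 1)(y + 3); at y=0 this is 144, so y decreases.
x converges to its nearest critical value 0 (a local min of the x-part); y converges to -1. The iterate converges to (0, -1).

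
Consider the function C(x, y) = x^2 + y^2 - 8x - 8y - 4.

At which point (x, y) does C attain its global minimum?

(4, 4)

C(x,y) separates as P(x) + Q(y) − 4, so its minimum is min P + min Q − 4.
P'(x) = 2x - 8 vanishes at x ∈ {4}; Q'(y) = 2y - 8 vanishes at y ∈ {4}.
Local minima of P (where P''>0): P(4)=-16. Local minima of Q: Q(4)=-16.
So the global minimum of C is P(4) + Q(4) − 4 = -16 − 16 − 4 = -36, attained at (4, 4).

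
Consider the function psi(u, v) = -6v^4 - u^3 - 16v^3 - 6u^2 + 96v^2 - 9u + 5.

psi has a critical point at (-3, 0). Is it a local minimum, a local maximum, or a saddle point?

local minimum

The mixed partial ∂²psi/∂u∂v is 0, so the Hessian at any point is diag(psi_uu, psi_vv) = diag(-6(u + 2), 24(-3v^2 - 4v + 8)).
At (-3, 0): H = diag(6, 192).
Both eigenvalues are positive, so H is positive definite: a local minimum.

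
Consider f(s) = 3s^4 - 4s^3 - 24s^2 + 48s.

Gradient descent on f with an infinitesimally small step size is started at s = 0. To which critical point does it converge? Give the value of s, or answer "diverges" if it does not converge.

f'(s) = 12(s - 2)(s - 1)(s + 2), so f'(0) = 48.
Gradient descent moves in the -f' direction, i.e. s is decreasing.
The nearest critical point in that direction is s = -2, where f'' = 144 > 0 (a local minimum). The iterate converges there.

-2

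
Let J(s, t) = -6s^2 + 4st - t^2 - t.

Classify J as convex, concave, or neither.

concave

J is quadratic, so its Hessian is the constant matrix H = [[-12, 4], [4, -2]].
det(H) = 8, tr(H) = -14.
det(H) > 0 and tr(H) < 0, so H is negative definite everywhere: concave.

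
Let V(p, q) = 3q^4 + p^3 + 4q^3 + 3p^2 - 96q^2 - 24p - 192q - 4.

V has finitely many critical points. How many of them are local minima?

2

V separates as a function of p plus a function of q, so ∇V=0 decouples.
∂V/∂p = 3(p - 2)(p + 4) = 0 at p ∈ {-4, 2}; ∂V/∂q = 12(q - 4)(q + 1)(q + 4) = 0 at q ∈ {-4, -1, 4}.
The Hessian is diagonal: diag(V_pp, V_qq). Second derivatives: V_pp(-4)=-18, V_pp(2)=18; V_qq(-4)=288, V_qq(-1)=-180, V_qq(4)=480.
Local minima occur where both diagonal entries positive: (2, -4), (2, 4). Count: 2.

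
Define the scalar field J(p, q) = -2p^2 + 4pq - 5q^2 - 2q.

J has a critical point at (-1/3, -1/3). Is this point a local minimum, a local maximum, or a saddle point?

The Hessian of J is constant: H = [[-4, 4], [4, -10]].
det(H) = (-4)·(-10) − 4² = 24.
det(H) > 0 and tr(H) = -14 < 0, so H is negative definite and the point is a local maximum.

local maximum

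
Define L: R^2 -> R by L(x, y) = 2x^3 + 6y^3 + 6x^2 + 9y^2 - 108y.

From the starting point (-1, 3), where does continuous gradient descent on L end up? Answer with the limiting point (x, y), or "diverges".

(0, 2)

L is separable, so gradient descent decouples: x follows -∂L/∂x, y follows -∂L/∂y.
∂L/∂x = 6x(x + 2); at x=-1 this is -6, so x increases.
∂L/∂y = 18(y - 2)(y + 3); at y=3 this is 108, so y decreases.
x converges to its nearest critical value 0 (a local min of the x-part); y converges to 2. The iterate converges to (0, 2).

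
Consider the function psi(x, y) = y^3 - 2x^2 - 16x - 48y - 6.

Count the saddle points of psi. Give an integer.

psi separates as a function of x plus a function of y, so ∇psi=0 decouples.
∂psi/∂x = -4(x + 4) = 0 at x ∈ {-4}; ∂psi/∂y = 3(y - 4)(y + 4) = 0 at y ∈ {-4, 4}.
The Hessian is diagonal: diag(psi_xx, psi_yy). Second derivatives: psi_xx(-4)=-4; psi_yy(-4)=-24, psi_yy(4)=24.
Saddle points occur where the two diagonal entries have opposite signs: (-4, 4). Count: 1.

1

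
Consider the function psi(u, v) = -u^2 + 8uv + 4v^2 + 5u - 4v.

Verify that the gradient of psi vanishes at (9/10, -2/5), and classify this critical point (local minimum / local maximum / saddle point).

∇psi = (-2u + 8v + 5, 8u + 8v - 4); substituting (9/10, -2/5) gives ∇psi = (0, 0), so (9/10, -2/5) is indeed a critical point.
The Hessian of psi is constant: H = [[-2, 8], [8, 8]].
det(H) = (-2)·8 − 8² = -80.
Since det(H) < 0, H is indefinite and the critical point is a saddle point.

saddle point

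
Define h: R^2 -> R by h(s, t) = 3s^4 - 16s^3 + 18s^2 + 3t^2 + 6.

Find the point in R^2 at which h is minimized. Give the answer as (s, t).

h(s,t) separates as P(s) + Q(t) + 6, so its minimum is min P + min Q + 6.
P'(s) = 12s(s - 3)(s - 1) vanishes at s ∈ {0, 1, 3}; Q'(t) = 6t vanishes at t ∈ {0}.
Local minima of P (where P''>0): P(0)=0, P(3)=-27. Local minima of Q: Q(0)=0.
So the global minimum of h is P(3) + Q(0) + 6 = -27 + 0 + 6 = -21, attained at (3, 0).

(3, 0)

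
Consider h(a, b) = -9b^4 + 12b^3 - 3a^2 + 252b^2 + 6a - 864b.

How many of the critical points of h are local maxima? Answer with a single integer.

2

h separates as a function of a plus a function of b, so ∇h=0 decouples.
∂h/∂a = -6(a - 1) = 0 at a ∈ {1}; ∂h/∂b = -36(b - 3)(b - 2)(b + 4) = 0 at b ∈ {-4, 2, 3}.
The Hessian is diagonal: diag(h_aa, h_bb). Second derivatives: h_aa(1)=-6; h_bb(-4)=-1512, h_bb(2)=216, h_bb(3)=-252.
Local maxima occur where both diagonal entries negative: (1, -4), (1, 3). Count: 2.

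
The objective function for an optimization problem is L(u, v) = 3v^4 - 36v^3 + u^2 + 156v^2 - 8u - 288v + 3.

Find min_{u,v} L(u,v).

-205

L(u,v) separates as P(u) + Q(v) + 3, so its minimum is min P + min Q + 3.
P'(u) = 2u - 8 vanishes at u ∈ {4}; Q'(v) = 12(v - 4)(v - 3)(v - 2) vanishes at v ∈ {2, 3, 4}.
Local minima of P (where P''>0): P(4)=-16. Local minima of Q: Q(2)=-192, Q(4)=-192.
So the global minimum of L is P(4) + Q(2) + 3 = -16 − 192 + 3 = -205, attained at (4, 2).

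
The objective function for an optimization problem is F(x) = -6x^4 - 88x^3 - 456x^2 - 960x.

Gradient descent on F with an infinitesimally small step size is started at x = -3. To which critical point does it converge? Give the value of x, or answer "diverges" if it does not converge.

-4

F'(x) = -24(x + 2)(x + 4)(x + 5), so F'(-3) = 48.
Gradient descent moves in the -F' direction, i.e. x is decreasing.
The nearest critical point in that direction is x = -4, where F'' = 48 > 0 (a local minimum). The iterate converges there.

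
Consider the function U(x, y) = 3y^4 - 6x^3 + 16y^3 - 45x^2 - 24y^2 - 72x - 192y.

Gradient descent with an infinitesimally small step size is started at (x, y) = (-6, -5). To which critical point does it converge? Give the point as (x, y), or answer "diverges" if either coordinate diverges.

(-4, -4)

U is separable, so gradient descent decouples: x follows -∂U/∂x, y follows -∂U/∂y.
∂U/∂x = -18(x + 1)(x + 4); at x=-6 this is -180, so x increases.
∂U/∂y = 12(y - 2)(y + 2)(y + 4); at y=-5 this is -252, so y increases.
x converges to its nearest critical value -4 (a local min of the x-part); y converges to -4. The iterate converges to (-4, -4).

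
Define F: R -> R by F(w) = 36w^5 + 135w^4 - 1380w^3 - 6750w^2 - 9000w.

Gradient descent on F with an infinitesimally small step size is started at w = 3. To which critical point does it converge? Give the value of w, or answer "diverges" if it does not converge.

F'(w) = 180(w - 5)(w + 1)(w + 2)(w + 5), so F'(3) = -57600.
Gradient descent moves in the -F' direction, i.e. w is increasing.
The nearest critical point in that direction is w = 5, where F'' = 75600 > 0 (a local minimum). The iterate converges there.

5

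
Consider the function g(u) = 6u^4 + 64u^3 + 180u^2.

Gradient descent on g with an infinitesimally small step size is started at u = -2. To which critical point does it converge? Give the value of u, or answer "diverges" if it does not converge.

0

g'(u) = 24u(u + 3)(u + 5), so g'(-2) = -144.
Gradient descent moves in the -g' direction, i.e. u is increasing.
The nearest critical point in that direction is u = 0, where g'' = 360 > 0 (a local minimum). The iterate converges there.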